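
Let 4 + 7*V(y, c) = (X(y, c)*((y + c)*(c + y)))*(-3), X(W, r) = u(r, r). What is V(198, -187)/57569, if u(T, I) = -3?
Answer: 155/57569 ≈ 0.0026924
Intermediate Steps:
X(W, r) = -3
V(y, c) = -4/7 + 9*(c + y)**2/7 (V(y, c) = -4/7 + (-3*(y + c)*(c + y)*(-3))/7 = -4/7 + (-3*(c + y)*(c + y)*(-3))/7 = -4/7 + (-3*(c + y)**2*(-3))/7 = -4/7 + (9*(c + y)**2)/7 = -4/7 + 9*(c + y)**2/7)
V(198, -187)/57569 = (-4/7 + 9*(-187 + 198)**2/7)/57569 = (-4/7 + (9/7)*11**2)*(1/57569) = (-4/7 + (9/7)*121)*(1/57569) = (-4/7 + 1089/7)*(1/57569) = 155*(1/57569) = 155/57569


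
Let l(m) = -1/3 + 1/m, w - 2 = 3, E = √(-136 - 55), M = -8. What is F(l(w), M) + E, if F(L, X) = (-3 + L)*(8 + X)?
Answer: I*√191 ≈ 13.82*I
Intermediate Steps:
E = I*√191 (E = √(-191) = I*√191 ≈ 13.82*I)
w = 5 (w = 2 + 3 = 5)
l(m) = -⅓ + 1/m (l(m) = -1*⅓ + 1/m = -⅓ + 1/m)
F(l(w), M) + E = (-24 - 3*(-8) + 8*((⅓)*(3 - 1*5)/5) + ((⅓)*(3 - 1*5)/5)*(-8)) + I*√191 = (-24 + 24 + 8*((⅓)*(⅕)*(3 - 5)) + ((⅓)*(⅕)*(3 - 5))*(-8)) + I*√191 = (-24 + 24 + 8*((⅓)*(⅕)*(-2)) + ((⅓)*(⅕)*(-2))*(-8)) + I*√191 = (-24 + 24 + 8*(-2/15) - 2/15*(-8)) + I*√191 = (-24 + 24 - 16/15 + 16/15) + I*√191 = 0 + I*√191 = I*√191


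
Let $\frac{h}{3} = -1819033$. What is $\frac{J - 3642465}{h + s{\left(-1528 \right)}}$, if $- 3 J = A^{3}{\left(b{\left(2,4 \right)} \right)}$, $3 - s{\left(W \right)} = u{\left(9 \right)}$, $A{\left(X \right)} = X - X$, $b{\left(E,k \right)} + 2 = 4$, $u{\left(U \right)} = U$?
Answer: $\frac{242831}{363807} \approx 0.66747$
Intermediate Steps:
$h = -5457099$ ($h = 3 \left(-1819033\right) = -5457099$)
$b{\left(E,k \right)} = 2$ ($b{\left(E,k \right)} = -2 + 4 = 2$)
$A{\left(X \right)} = 0$
$s{\left(W \right)} = -6$ ($s{\left(W \right)} = 3 - 9 = -6$)
$J = 0$ ($J = - \frac{0^{3}}{3} = \left(- \frac{1}{3}\right) 0 = 0$)
$\frac{J - 3642465}{h + s{\left(-1528 \right)}} = \frac{0 - 3642465}{-5457099 - 6} = - \frac{3642465}{-5457105} = \left(-3642465\right) \left(- \frac{1}{5457105}\right) = \frac{242831}{363807}$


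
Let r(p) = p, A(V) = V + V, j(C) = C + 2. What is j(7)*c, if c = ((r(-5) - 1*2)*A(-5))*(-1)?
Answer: -630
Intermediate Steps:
j(C) = 2 + C
A(V) = 2*V
c = -70 (c = ((-5 - 1*2)*(2*(-5)))*(-1) = ((-5 - 2)*(-10))*(-1) = -7*(-10)*(-1) = 70*(-1) = -70)
j(7)*c = (2 + 7)*(-70) = 9*(-70) = -630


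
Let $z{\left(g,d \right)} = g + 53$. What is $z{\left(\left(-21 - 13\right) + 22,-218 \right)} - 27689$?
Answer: $-27648$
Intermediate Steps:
$z{\left(g,d \right)} = 53 + g$
$z{\left(\left(-21 - 13\right) + 22,-218 \right)} - 27689 = \left(53 + \left(\left(-21 - 13\right) + 22\right)\right) - 27689 = \left(53 + \left(-34 + 22\right)\right) - 27689 = \left(53 - 12\right) - 27689 = 41 - 27689 = -27648$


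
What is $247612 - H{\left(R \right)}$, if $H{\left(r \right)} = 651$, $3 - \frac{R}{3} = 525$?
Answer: $246961$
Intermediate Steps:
$R = -1566$ ($R = 9 - 1575 = -1566$)
$247612 - H{\left(R \right)} = 247612 - 651 = 246961$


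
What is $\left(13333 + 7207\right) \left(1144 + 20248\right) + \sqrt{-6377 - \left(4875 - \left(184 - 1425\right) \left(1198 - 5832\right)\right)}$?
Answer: $439391680 + \sqrt{5739542} \approx 4.3939 \cdot 10^{8}$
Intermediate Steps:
$\left(13333 + 7207\right) \left(1144 + 20248\right) + \sqrt{-6377 - \left(4875 - \left(184 - 1425\right) \left(1198 - 5832\right)\right)} = 20540 \cdot 21392 + \sqrt{-6377 - -5745919} = 439391680 + \sqrt{-6377 + \left(5750794 - 4875\right)} = 439391680 + \sqrt{-6377 + 5745919} = 439391680 + \sqrt{5739542}$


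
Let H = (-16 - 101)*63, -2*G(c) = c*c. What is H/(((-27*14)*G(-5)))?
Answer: -39/25 ≈ -1.5600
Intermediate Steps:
G(c) = -c²/2 (G(c) = -c*c/2 = -c²/2)
H = -7371 (H = -117*63 = -7371)
H/(((-27*14)*G(-5))) = -7371/((-27*14)*(-½*(-5)²)) = -7371/((-(-189)*25)) = -7371/((-378*(-25/2))) = -7371/4725 = -7371*1/4725 = -39/25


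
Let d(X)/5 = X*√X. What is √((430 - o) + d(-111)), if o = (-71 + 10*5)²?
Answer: √(-11 - 555*I*√111) ≈ 54.02 - 54.122*I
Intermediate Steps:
d(X) = 5*X^(3/2) (d(X) = 5*(X*√X) = 5*X^(3/2))
o = 441 (o = (-71 + 50)² = (-21)² = 441)
√((430 - o) + d(-111)) = √((430 - 1*441) + 5*(-111)^(3/2)) = √((430 - 441) + 5*(-111*I*√111)) = √(-11 - 555*I*√111)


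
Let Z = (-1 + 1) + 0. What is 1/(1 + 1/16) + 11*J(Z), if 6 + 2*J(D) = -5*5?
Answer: -5765/34 ≈ -169.56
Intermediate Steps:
Z = 0 (Z = 0 + 0 = 0)
J(D) = -31/2 (J(D) = -3 + (-5*5)/2 = -3 + (1/2)*(-25) = -3 - 25/2 = -31/2)
1/(1 + 1/16) + 11*J(Z) = 1/(1 + 1/16) + 11*(-31/2) = 1/(1 + 1*(1/16)) - 341/2 = 1/(1 + 1/16) - 341/2 = 1/(17/16) - 341/2 = 16/17 - 341/2 = -5765/34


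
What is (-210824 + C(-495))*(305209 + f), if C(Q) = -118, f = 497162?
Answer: -169253743482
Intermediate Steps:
(-210824 + C(-495))*(305209 + f) = (-210824 - 118)*(305209 + 497162) = -210942*802371 = -169253743482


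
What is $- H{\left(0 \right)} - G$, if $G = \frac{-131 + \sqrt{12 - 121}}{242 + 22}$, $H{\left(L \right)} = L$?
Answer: $\frac{131}{264} - \frac{i \sqrt{109}}{264} \approx 0.49621 - 0.039547 i$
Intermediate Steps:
$G = - \frac{131}{264} + \frac{i \sqrt{109}}{264}$ ($G = \frac{-131 + \sqrt{-109}}{264} = \left(-131 + i \sqrt{109}\right) \frac{1}{264} = - \frac{131}{264} + \frac{i \sqrt{109}}{264} \approx -0.49621 + 0.039547 i$)
$- H{\left(0 \right)} - G = \left(-1\right) 0 - \left(- \frac{131}{264} + \frac{i \sqrt{109}}{264}\right) = 0 + \left(\frac{131}{264} - \frac{i \sqrt{109}}{264}\right) = \frac{131}{264} - \frac{i \sqrt{109}}{264}$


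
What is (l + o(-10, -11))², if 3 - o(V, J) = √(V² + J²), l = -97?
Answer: (94 + √221)² ≈ 11852.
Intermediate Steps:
o(V, J) = 3 - √(J² + V²) (o(V, J) = 3 - √(V² + J²) = 3 - √(J² + V²))
(l + o(-10, -11))² = (-97 + (3 - √((-11)² + (-10)²)))² = (-97 + (3 - √(121 + 100)))² = (-97 + (3 - √221))² = (-94 - √221)²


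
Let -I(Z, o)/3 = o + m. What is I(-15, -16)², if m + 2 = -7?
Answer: 5625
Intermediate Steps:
m = -9 (m = -2 - 7 = -9)
I(Z, o) = 27 - 3*o (I(Z, o) = -3*(o - 9) = -3*(-9 + o) = 27 - 3*o)
I(-15, -16)² = (27 - 3*(-16))² = (27 + 48)² = 75² = 5625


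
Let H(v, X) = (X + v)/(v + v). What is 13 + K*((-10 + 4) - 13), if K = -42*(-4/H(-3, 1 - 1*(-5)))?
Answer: 6397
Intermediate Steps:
H(v, X) = (X + v)/(2*v) (H(v, X) = (X + v)/((2*v)) = (X + v)*(1/(2*v)) = (X + v)/(2*v))
K = -336 (K = -42*24/((1 - 1*(-5)) - 3) = -42*24/((1 + 5) - 3) = -42*24/(6 - 3) = -42/(((½)*(-⅓)*3)*(-¼)) = -42/((-½*(-¼))) = -42/⅛ = -42*8 = -336)
13 + K*((-10 + 4) - 13) = 13 - 336*((-10 + 4) - 13) = 13 - 336*(-6 - 13) = 13 - 336*(-19) = 13 + 6384 = 6397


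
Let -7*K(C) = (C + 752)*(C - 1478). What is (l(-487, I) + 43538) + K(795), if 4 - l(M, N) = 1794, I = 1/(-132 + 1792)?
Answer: 192691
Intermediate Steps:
K(C) = -(-1478 + C)*(752 + C)/7 (K(C) = -(C + 752)*(C - 1478)/7 = -(752 + C)*(-1478 + C)/7 = -(-1478 + C)*(752 + C)/7)
I = 1/1660 ≈ 0.00060241
l(M, N) = -1790 (l(M, N) = 4 - 1*1794 = 4 - 1794 = -1790)
(l(-487, I) + 43538) + K(795) = (-1790 + 43538) + (1111456/7 - ⅐*795² + (726/7)*795) = 41748 + (1111456/7 - ⅐*632025 + 577170/7) = 41748 + (1111456/7 - 632025/7 + 577170/7) = 41748 + 150943 = 192691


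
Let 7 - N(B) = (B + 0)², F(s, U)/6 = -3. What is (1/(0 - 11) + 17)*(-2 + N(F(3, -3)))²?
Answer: 1720686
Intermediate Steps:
F(s, U) = -18 (F(s, U) = 6*(-3) = -18)
N(B) = 7 - B² (N(B) = 7 - (B + 0)² = 7 - B²)
(1/(0 - 11) + 17)*(-2 + N(F(3, -3)))² = (1/(0 - 11) + 17)*(-2 + (7 - 1*(-18)²))² = (1/(-11) + 17)*(-2 + (7 - 1*324))² = (-1/11 + 17)*(-2 + (7 - 324))² = 186*(-2 - 317)²/11 = (186/11)*(-319)² = (186/11)*101761 = 1720686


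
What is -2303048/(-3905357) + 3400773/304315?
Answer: 13982084693081/1188458715455 ≈ 11.765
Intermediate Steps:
-2303048/(-3905357) + 3400773/304315 = -2303048*(-1/3905357) + 3400773*(1/304315) = 2303048/3905357 + 3400773/304315 = 13982084693081/1188458715455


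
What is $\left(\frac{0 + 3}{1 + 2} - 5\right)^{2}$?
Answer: $16$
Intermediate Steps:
$\left(\frac{0 + 3}{1 + 2} - 5\right)^{2} = \left(\frac{1}{3} \cdot 3 - 5\right)^{2} = \left(1 - 5\right)^{2} = \left(-4\right)^{2} = 16$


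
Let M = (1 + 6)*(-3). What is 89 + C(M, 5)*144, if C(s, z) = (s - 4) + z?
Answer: -2791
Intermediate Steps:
M = -21 (M = 7*(-3) = -21)
C(s, z) = -4 + s + z (C(s, z) = (-4 + s) + z = -4 + s + z)
89 + C(M, 5)*144 = 89 + (-4 - 21 + 5)*144 = 89 - 20*144 = 89 - 2880 = -2791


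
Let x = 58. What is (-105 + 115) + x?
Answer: 68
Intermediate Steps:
(-105 + 115) + x = (-105 + 115) + 58 = 10 + 58 = 68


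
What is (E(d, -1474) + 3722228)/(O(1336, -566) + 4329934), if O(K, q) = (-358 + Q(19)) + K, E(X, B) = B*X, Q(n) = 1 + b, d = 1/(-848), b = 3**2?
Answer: 1578225409/1836310928 ≈ 0.85945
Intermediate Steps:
b = 9
d = -1/848 ≈ -0.0011792
Q(n) = 10 (Q(n) = 1 + 9 = 10)
O(K, q) = -348 + K (O(K, q) = (-358 + 10) + K = -348 + K)
(E(d, -1474) + 3722228)/(O(1336, -566) + 4329934) = (-1474*(-1/848) + 3722228)/((-348 + 1336) + 4329934) = (737/424 + 3722228)/(988 + 4329934) = (1578225409/424)/4330922 = (1578225409/424)*(1/4330922) = 1578225409/1836310928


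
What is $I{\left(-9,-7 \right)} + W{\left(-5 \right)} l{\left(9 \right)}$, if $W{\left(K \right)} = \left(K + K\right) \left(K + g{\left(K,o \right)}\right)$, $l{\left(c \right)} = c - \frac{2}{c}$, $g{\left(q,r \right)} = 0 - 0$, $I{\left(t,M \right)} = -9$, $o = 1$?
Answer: $\frac{3869}{9} \approx 429.89$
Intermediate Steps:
$g{\left(q,r \right)} = 0$ ($g{\left(q,r \right)} = 0 + 0 = 0$)
$l{\left(c \right)} = c - \frac{2}{c}$
$W{\left(K \right)} = 2 K^{2}$ ($W{\left(K \right)} = \left(K + K\right) \left(K + 0\right) = 2 K K = 2 K^{2}$)
$I{\left(-9,-7 \right)} + W{\left(-5 \right)} l{\left(9 \right)} = -9 + 2 \left(-5\right)^{2} \left(9 - \frac{2}{9}\right) = -9 + 2 \cdot 25 \left(9 - \frac{2}{9}\right) = -9 + 50 \left(9 - \frac{2}{9}\right) = -9 + 50 \cdot \frac{79}{9} = -9 + \frac{3950}{9} = \frac{3869}{9}$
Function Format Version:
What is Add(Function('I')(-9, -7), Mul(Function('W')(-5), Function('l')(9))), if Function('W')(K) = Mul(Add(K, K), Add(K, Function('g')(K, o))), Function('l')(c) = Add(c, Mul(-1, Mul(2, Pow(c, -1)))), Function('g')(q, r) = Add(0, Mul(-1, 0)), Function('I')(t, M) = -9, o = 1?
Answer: Rational(3869, 9) ≈ 429.89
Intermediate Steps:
Function('g')(q, r) = 0 (Function('g')(q, r) = Add(0, 0) = 0)
Function('l')(c) = Add(c, Mul(-2, Pow(c, -1)))
Function('W')(K) = Mul(2, Pow(K, 2)) (Function('W')(K) = Mul(Add(K, K), Add(K, 0)) = Mul(Mul(2, K), K) = Mul(2, Pow(K, 2)))
Add(Function('I')(-9, -7), Mul(Function('W')(-5), Function('l')(9))) = Add(-9, Mul(Mul(2, Pow(-5, 2)), Add(9, Mul(-2, Pow(9, -1))))) = Add(-9, Mul(Mul(2, 25), Add(9, Mul(-2, Rational(1, 9))))) = Add(-9, Mul(50, Add(9, Rational(-2, 9)))) = Add(-9, Mul(50, Rational(79, 9))) = Add(-9, Rational(3950, 9)) = Rational(3869, 9)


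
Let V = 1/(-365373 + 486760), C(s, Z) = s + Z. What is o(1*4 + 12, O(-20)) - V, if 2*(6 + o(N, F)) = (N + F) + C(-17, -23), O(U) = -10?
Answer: -2791902/121387 ≈ -23.000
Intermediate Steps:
C(s, Z) = Z + s
V = 1/121387 ≈ 8.2381e-6
o(N, F) = -26 + F/2 + N/2 (o(N, F) = -6 + ((N + F) + (-23 - 17))/2 = -6 + ((F + N) - 40)/2 = -6 + (-40 + F + N)/2 = -6 + (-20 + F/2 + N/2) = -26 + F/2 + N/2)
o(1*4 + 12, O(-20)) - V = (-26 + (½)*(-10) + (1*4 + 12)/2) - 1*1/121387 = (-26 - 5 + (4 + 12)/2) - 1/121387 = (-26 - 5 + (½)*16) - 1/121387 = (-26 - 5 + 8) - 1/121387 = -23 - 1/121387 = -2791902/121387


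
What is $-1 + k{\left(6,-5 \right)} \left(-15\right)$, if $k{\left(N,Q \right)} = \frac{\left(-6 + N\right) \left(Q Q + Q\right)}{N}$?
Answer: $-1$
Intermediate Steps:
$k{\left(N,Q \right)} = \frac{\left(-6 + N\right) \left(Q + Q^{2}\right)}{N}$ ($k{\left(N,Q \right)} = \frac{\left(-6 + N\right) \left(Q^{2} + Q\right)}{N} = \frac{\left(-6 + N\right) \left(Q + Q^{2}\right)}{N}$)
$-1 + k{\left(6,-5 \right)} \left(-15\right) = -1 + - \frac{5 \left(-6 + 6 - -30 + 6 \left(-5\right)\right)}{6} \left(-15\right) = -1 + \left(-5\right) \frac{1}{6} \left(-6 + 6 + 30 - 30\right) \left(-15\right) = -1 + \left(-5\right) \frac{1}{6} \cdot 0 \left(-15\right) = -1 + 0 \left(-15\right) = -1 + 0 = -1$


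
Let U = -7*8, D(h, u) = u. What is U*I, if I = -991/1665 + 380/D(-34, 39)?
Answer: -11088952/21645 ≈ -512.31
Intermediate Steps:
U = -56
I = 198017/21645 (I = -991/1665 + 380/39 = 198017/21645 ≈ 9.1484)
U*I = -56*198017/21645 = -11088952/21645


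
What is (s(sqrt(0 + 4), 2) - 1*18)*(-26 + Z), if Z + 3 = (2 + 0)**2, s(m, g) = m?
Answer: 400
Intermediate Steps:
Z = 1 (Z = -3 + (2 + 0)**2 = -3 + 2**2 = -3 + 4 = 1)
(s(sqrt(0 + 4), 2) - 1*18)*(-26 + Z) = (sqrt(0 + 4) - 1*18)*(-26 + 1) = (sqrt(4) - 18)*(-25) = (2 - 18)*(-25) = -16*(-25) = 400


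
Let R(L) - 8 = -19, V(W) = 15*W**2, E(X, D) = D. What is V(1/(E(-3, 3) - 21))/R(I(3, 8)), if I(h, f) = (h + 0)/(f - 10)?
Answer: -5/1188 ≈ -0.0042088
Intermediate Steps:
I(h, f) = h/(-10 + f)
R(L) = -11 (R(L) = 8 - 19 = -11)
V(1/(E(-3, 3) - 21))/R(I(3, 8)) = (15*(1/(3 - 21))**2)/(-11) = (15*(1/(-18))**2)*(-1/11) = (15*(-1/18)**2)*(-1/11) = (15*(1/324))*(-1/11) = (5/108)*(-1/11) = -5/1188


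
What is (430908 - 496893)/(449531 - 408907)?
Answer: -65985/40624 ≈ -1.6243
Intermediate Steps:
(430908 - 496893)/(449531 - 408907) = -65985/40624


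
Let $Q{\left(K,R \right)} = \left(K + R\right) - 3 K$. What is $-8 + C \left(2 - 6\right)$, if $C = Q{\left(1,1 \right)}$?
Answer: $-4$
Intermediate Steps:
$Q{\left(K,R \right)} = R - 2 K$
$C = -1$ ($C = 1 - 2 = -1$)
$-8 + C \left(2 - 6\right) = -8 - \left(2 - 6\right) = -8 - -4 = -8 + 4 = -4$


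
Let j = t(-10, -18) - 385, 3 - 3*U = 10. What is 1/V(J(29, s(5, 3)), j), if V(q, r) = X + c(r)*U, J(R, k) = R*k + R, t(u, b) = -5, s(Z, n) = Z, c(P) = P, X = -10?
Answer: 1/900 ≈ 0.0011111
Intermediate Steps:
U = -7/3 (U = 1 - ⅓*10 = 1 - 10/3 = -7/3 ≈ -2.3333)
j = -390 (j = -5 - 385 = -390)
J(R, k) = R + R*k
V(q, r) = -10 - 7*r/3 (V(q, r) = -10 + r*(-7/3) = -10 - 7*r/3)
1/V(J(29, s(5, 3)), j) = 1/(-10 - 7/3*(-390)) = 1/(-10 + 910) = 1/900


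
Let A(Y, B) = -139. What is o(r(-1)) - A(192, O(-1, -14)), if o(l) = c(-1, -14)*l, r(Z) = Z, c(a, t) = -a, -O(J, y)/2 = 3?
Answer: 138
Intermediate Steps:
O(J, y) = -6 (O(J, y) = -2*3 = -6)
o(l) = l (o(l) = (-1*(-1))*l = 1*l = l)
o(r(-1)) - A(192, O(-1, -14)) = -1 - 1*(-139) = -1 + 139 = 138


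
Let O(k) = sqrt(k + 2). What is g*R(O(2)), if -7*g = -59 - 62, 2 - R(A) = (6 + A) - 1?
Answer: -605/7 ≈ -86.429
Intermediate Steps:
O(k) = sqrt(2 + k)
R(A) = -3 - A (R(A) = 2 - ((6 + A) - 1) = 2 - (5 + A) = 2 + (-5 - A) = -3 - A)
g = 121/7 (g = -(-59 - 62)/7 = -1/7*(-121) = 121/7 ≈ 17.286)
g*R(O(2)) = 121*(-3 - sqrt(2 + 2))/7 = 121*(-3 - sqrt(4))/7 = 121*(-3 - 1*2)/7 = 121*(-3 - 2)/7 = (121/7)*(-5) = -605/7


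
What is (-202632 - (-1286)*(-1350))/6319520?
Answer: -484683/1579880 ≈ -0.30678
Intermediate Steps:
(-202632 - (-1286)*(-1350))/6319520 = (-202632 - 1*1736100)*(1/6319520) = (-202632 - 1736100)*(1/6319520) = -1938732*1/6319520 = -484683/1579880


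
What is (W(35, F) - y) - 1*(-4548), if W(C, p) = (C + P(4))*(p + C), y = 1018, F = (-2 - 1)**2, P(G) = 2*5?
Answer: 5510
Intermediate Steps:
P(G) = 10
F = 9 (F = (-3)**2 = 9)
W(C, p) = (10 + C)*(C + p) (W(C, p) = (C + 10)*(p + C) = (10 + C)*(C + p))
(W(35, F) - y) - 1*(-4548) = ((35**2 + 10*35 + 10*9 + 35*9) - 1*1018) - 1*(-4548) = ((1225 + 350 + 90 + 315) - 1018) + 4548 = (1980 - 1018) + 4548 = 962 + 4548 = 5510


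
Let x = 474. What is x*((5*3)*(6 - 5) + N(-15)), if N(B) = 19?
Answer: 16116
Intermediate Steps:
x*((5*3)*(6 - 5) + N(-15)) = 474*((5*3)*(6 - 5) + 19) = 474*(15*1 + 19) = 474*(15 + 19) = 474*34 = 16116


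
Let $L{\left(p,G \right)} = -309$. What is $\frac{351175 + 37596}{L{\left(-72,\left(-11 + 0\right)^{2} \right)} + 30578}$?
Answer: $\frac{388771}{30269} \approx 12.844$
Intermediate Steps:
$\frac{351175 + 37596}{L{\left(-72,\left(-11 + 0\right)^{2} \right)} + 30578} = \frac{351175 + 37596}{-309 + 30578} = \frac{388771}{30269}$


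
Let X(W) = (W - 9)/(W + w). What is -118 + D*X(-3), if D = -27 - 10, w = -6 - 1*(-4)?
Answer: -1034/5 ≈ -206.80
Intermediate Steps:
w = -2 (w = -6 + 4 = -2)
X(W) = (-9 + W)/(-2 + W) (X(W) = (W - 9)/(W - 2) = (-9 + W)/(-2 + W))
D = -37
-118 + D*X(-3) = -118 - 37*(-9 - 3)/(-2 - 3) = -118 - 37*(-12)/(-5) = -118 - (-37)*(-12)/5 = -118 - 37*12/5 = -118 - 444/5 = -1034/5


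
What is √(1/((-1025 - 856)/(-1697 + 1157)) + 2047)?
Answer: √89427547/209 ≈ 45.247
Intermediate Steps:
√(1/((-1025 - 856)/(-1697 + 1157)) + 2047) = √(1/(-1881/(-540)) + 2047) = √(1/(-1881*(-1/540)) + 2047) = √(1/(209/60) + 2047) = √(60/209 + 2047) = √(427883/209) = √89427547/209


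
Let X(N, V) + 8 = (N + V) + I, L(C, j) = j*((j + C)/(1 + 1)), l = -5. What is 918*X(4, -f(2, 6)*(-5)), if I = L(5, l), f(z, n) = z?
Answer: 5508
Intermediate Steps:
L(C, j) = j*(C/2 + j/2) (L(C, j) = j*((C + j)/2) = j*((C + j)*(½)) = j*(C/2 + j/2))
I = 0 (I = (½)*(-5)*(5 - 5) = (½)*(-5)*0 = 0)
X(N, V) = -8 + N + V (X(N, V) = -8 + ((N + V) + 0) = -8 + (N + V) = -8 + N + V)
918*X(4, -f(2, 6)*(-5)) = 918*(-8 + 4 - 1*2*(-5)) = 918*(-8 + 4 - 2*(-5)) = 918*(-8 + 4 + 10) = 918*6 = 5508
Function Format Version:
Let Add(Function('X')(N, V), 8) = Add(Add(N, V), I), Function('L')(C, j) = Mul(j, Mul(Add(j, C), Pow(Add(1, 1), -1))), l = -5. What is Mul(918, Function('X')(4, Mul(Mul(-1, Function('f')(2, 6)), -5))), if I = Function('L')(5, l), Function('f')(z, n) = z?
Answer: 5508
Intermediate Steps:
Function('L')(C, j) = Mul(j, Add(Mul(Rational(1, 2), C), Mul(Rational(1, 2), j))) (Function('L')(C, j) = Mul(j, Mul(Add(C, j), Pow(2, -1))) = Mul(j, Mul(Add(C, j), Rational(1, 2))) = Mul(j, Add(Mul(Rational(1, 2), C), Mul(Rational(1, 2), j))))
I = 0 (I = Mul(Rational(1, 2), -5, Add(5, -5)) = Mul(Rational(1, 2), -5, 0) = 0)
Function('X')(N, V) = Add(-8, N, V) (Function('X')(N, V) = Add(-8, Add(Add(N, V), 0)) = Add(-8, Add(N, V)) = Add(-8, N, V))
Mul(918, Function('X')(4, Mul(Mul(-1, Function('f')(2, 6)), -5))) = Mul(918, Add(-8, 4, Mul(Mul(-1, 2), -5))) = Mul(918, Add(-8, 4, Mul(-2, -5))) = Mul(918, Add(-8, 4, 10)) = Mul(918, 6) = 5508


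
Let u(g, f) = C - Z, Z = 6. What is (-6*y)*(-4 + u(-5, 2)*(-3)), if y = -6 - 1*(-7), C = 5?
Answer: 6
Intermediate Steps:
u(g, f) = -1 (u(g, f) = 5 - 1*6 = 5 - 6 = -1)
y = 1 (y = -6 + 7 = 1)
(-6*y)*(-4 + u(-5, 2)*(-3)) = (-6*1)*(-4 - 1*(-3)) = -6*(-4 + 3) = -6*(-1) = 6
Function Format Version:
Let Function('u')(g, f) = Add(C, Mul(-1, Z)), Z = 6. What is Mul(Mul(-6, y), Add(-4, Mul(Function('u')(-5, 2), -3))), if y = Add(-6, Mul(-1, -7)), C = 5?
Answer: 6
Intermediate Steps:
Function('u')(g, f) = -1 (Function('u')(g, f) = Add(5, Mul(-1, 6)) = Add(5, -6) = -1)
y = 1 (y = Add(-6, 7) = 1)
Mul(Mul(-6, y), Add(-4, Mul(Function('u')(-5, 2), -3))) = Mul(Mul(-6, 1), Add(-4, Mul(-1, -3))) = Mul(-6, Add(-4, 3)) = Mul(-6, -1) = 6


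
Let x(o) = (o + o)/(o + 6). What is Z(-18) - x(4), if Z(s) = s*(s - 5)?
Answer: 2066/5 ≈ 413.20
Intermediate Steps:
Z(s) = s*(-5 + s)
x(o) = 2*o/(6 + o) (x(o) = (2*o)/(6 + o) = 2*o/(6 + o))
Z(-18) - x(4) = -18*(-5 - 18) - 2*4/(6 + 4) = -18*(-23) - 2*4/10 = 414 - 2*4/10 = 414 - 1*⅘ = 414 - ⅘ = 2066/5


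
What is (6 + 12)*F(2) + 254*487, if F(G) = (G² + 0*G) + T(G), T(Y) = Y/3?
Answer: 123782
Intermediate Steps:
T(Y) = Y/3 (T(Y) = Y*(⅓) = Y/3)
F(G) = G² + G/3 (F(G) = (G² + 0*G) + G/3 = (G² + 0) + G/3 = G² + G/3)
(6 + 12)*F(2) + 254*487 = (6 + 12)*(2*(⅓ + 2)) + 254*487 = 18*(2*(7/3)) + 123698 = 18*(14/3) + 123698 = 84 + 123698 = 123782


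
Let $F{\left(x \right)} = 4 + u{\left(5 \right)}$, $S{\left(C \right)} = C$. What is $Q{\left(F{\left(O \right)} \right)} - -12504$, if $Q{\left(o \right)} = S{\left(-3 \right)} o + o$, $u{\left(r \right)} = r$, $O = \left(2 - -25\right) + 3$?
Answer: $12486$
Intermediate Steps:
$O = 30$ ($O = \left(2 + 25\right) + 3 = 27 + 3 = 30$)
$F{\left(x \right)} = 9$ ($F{\left(x \right)} = 4 + 5 = 9$)
$Q{\left(o \right)} = - 2 o$ ($Q{\left(o \right)} = - 3 o + o = - 2 o$)
$Q{\left(F{\left(O \right)} \right)} - -12504 = \left(-2\right) 9 - -12504 = -18 + 12504 = 12486$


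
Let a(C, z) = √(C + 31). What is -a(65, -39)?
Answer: -4*√6 ≈ -9.7980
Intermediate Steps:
a(C, z) = √(31 + C)
-a(65, -39) = -√(31 + 65) = -√96 = -4*√6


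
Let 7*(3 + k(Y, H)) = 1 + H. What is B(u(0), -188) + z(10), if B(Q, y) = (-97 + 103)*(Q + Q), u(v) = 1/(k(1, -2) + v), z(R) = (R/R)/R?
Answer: -409/110 ≈ -3.7182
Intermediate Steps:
z(R) = 1/R
k(Y, H) = -20/7 + H/7 (k(Y, H) = -3 + (1 + H)/7 = -3 + (1/7 + H/7) = -20/7 + H/7)
u(v) = 1/(-22/7 + v) (u(v) = 1/((-20/7 + (1/7)*(-2)) + v) = 1/((-20/7 - 2/7) + v) = 1/(-22/7 + v))
B(Q, y) = 12*Q (B(Q, y) = 6*(2*Q) = 12*Q)
B(u(0), -188) + z(10) = 12*(7/(-22 + 7*0)) + 1/10 = 12*(7/(-22 + 0)) + 1/10 = 12*(7/(-22)) + 1/10 = 12*(7*(-1/22)) + 1/10 = 12*(-7/22) + 1/10 = -42/11 + 1/10 = -409/110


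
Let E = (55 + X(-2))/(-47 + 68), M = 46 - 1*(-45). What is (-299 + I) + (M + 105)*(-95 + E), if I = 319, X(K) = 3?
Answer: -54176/3 ≈ -18059.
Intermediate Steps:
M = 91 (M = 46 + 45 = 91)
E = 58/21 (E = (55 + 3)/(-47 + 68) = 58/21 ≈ 2.7619)
(-299 + I) + (M + 105)*(-95 + E) = (-299 + 319) + (91 + 105)*(-95 + 58/21) = 20 + 196*(-1937/21) = 20 - 54236/3 = -54176/3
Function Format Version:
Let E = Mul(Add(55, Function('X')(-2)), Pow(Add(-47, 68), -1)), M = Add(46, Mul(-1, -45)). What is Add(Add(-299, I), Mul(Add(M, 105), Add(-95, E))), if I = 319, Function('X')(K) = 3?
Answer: Rational(-54176, 3) ≈ -18059.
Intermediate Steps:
M = 91 (M = Add(46, 45) = 91)
E = Rational(58, 21) (E = Mul(Add(55, 3), Pow(Add(-47, 68), -1)) = Mul(58, Pow(21, -1)) = Mul(58, Rational(1, 21)) = Rational(58, 21) ≈ 2.7619)
Add(Add(-299, I), Mul(Add(M, 105), Add(-95, E))) = Add(Add(-299, 319), Mul(Add(91, 105), Add(-95, Rational(58, 21)))) = Add(20, Mul(196, Rational(-1937, 21))) = Add(20, Rational(-54236, 3)) = Rational(-54176, 3)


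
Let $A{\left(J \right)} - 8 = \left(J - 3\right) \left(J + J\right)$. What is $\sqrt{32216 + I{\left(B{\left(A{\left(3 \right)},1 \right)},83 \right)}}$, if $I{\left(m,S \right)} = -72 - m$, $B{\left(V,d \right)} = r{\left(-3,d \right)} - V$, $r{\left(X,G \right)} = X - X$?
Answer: $2 \sqrt{8038} \approx 179.31$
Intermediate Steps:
$r{\left(X,G \right)} = 0$
$A{\left(J \right)} = 8 + 2 J \left(-3 + J\right)$ ($A{\left(J \right)} = 8 + \left(J - 3\right) \left(J + J\right) = 8 + \left(-3 + J\right) 2 J = 8 + 2 J \left(-3 + J\right)$)
$B{\left(V,d \right)} = - V$ ($B{\left(V,d \right)} = 0 - V = - V$)
$\sqrt{32216 + I{\left(B{\left(A{\left(3 \right)},1 \right)},83 \right)}} = \sqrt{32216 - \left(72 - \left(8 - 18 + 2 \cdot 3^{2}\right)\right)} = \sqrt{32216 - \left(72 - \left(8 - 18 + 2 \cdot 9\right)\right)} = \sqrt{32216 - \left(72 - \left(8 - 18 + 18\right)\right)} = \sqrt{32216 - \left(72 - 8\right)} = \sqrt{32216 - 64} = \sqrt{32152} = 2 \sqrt{8038}$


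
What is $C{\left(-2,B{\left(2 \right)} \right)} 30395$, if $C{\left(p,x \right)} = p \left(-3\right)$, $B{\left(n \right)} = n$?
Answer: $182370$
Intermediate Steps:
$C{\left(p,x \right)} = - 3 p$
$C{\left(-2,B{\left(2 \right)} \right)} 30395 = \left(-3\right) \left(-2\right) 30395 = 6 \cdot 30395 = 182370$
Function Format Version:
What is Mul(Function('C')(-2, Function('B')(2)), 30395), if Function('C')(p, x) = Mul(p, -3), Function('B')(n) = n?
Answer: 182370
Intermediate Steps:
Function('C')(p, x) = Mul(-3, p)
Mul(Function('C')(-2, Function('B')(2)), 30395) = Mul(Mul(-3, -2), 30395) = Mul(6, 30395) = 182370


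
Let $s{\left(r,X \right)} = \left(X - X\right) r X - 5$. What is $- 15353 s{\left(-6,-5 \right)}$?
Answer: $76765$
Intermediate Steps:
$s{\left(r,X \right)} = -5$ ($s{\left(r,X \right)} = 0 r X - 5 = 0 X - 5 = 0 - 5 = -5$)
$- 15353 s{\left(-6,-5 \right)} = \left(-15353\right) \left(-5\right) = 76765$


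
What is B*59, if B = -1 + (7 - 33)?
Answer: -1593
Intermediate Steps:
B = -27 (B = -1 - 26 = -27)
B*59 = -27*59 = -1593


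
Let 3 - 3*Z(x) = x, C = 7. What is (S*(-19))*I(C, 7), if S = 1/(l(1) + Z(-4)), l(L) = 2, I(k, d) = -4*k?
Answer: 1596/13 ≈ 122.77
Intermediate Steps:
Z(x) = 1 - x/3
S = 3/13 (S = 1/(2 + (1 - 1/3*(-4))) = 1/(2 + (1 + 4/3)) = 1/(2 + 7/3) = 1/(13/3) = 3/13 ≈ 0.23077)
(S*(-19))*I(C, 7) = ((3/13)*(-19))*(-4*7) = -57/13*(-28) = 1596/13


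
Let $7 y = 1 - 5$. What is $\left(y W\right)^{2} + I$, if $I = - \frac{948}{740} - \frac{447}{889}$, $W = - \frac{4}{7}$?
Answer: $- \frac{94617364}{56411495} \approx -1.6773$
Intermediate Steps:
$W = - \frac{4}{7}$ ($W = \left(-4\right) \frac{1}{7} = - \frac{4}{7} \approx -0.57143$)
$y = - \frac{4}{7}$ ($y = \frac{1 - 5}{7} = \frac{1}{7} \left(-4\right) = - \frac{4}{7} \approx -0.57143$)
$I = - \frac{293388}{164465}$ ($I = \left(-948\right) \frac{1}{740} - \frac{447}{889} = - \frac{237}{185} - \frac{447}{889} = - \frac{293388}{164465} \approx -1.7839$)
$\left(y W\right)^{2} + I = \left(\left(- \frac{4}{7}\right) \left(- \frac{4}{7}\right)\right)^{2} - \frac{293388}{164465} = \left(\frac{16}{49}\right)^{2} - \frac{293388}{164465} = \frac{256}{2401} - \frac{293388}{164465} = - \frac{94617364}{56411495}$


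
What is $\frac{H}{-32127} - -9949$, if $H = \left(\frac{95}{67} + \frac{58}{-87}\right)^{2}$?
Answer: $\frac{12913433137922}{1297962927} \approx 9949.0$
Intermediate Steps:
$H = \frac{22801}{40401}$ ($H = \left(95 \cdot \frac{1}{67} + 58 \left(- \frac{1}{87}\right)\right)^{2} = \left(\frac{95}{67} - \frac{2}{3}\right)^{2} = \left(\frac{151}{201}\right)^{2} = \frac{22801}{40401} \approx 0.56437$)
$\frac{H}{-32127} - -9949 = \frac{22801}{40401 \left(-32127\right)} - -9949 = \frac{22801}{40401} \left(- \frac{1}{32127}\right) + 9949 = - \frac{22801}{1297962927} + 9949 = \frac{12913433137922}{1297962927}$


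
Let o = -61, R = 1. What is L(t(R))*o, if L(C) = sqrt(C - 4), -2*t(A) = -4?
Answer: -61*I*sqrt(2) ≈ -86.267*I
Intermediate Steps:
t(A) = 2 (t(A) = -1/2*(-4) = 2)
L(C) = sqrt(-4 + C)
L(t(R))*o = sqrt(-4 + 2)*(-61) = sqrt(-2)*(-61) = (I*sqrt(2))*(-61) = -61*I*sqrt(2)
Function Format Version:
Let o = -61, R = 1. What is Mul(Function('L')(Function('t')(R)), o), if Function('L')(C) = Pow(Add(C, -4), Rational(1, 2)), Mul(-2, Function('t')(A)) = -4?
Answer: Mul(-61, I, Pow(2, Rational(1, 2))) ≈ Mul(-86.267, I)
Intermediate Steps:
Function('t')(A) = 2 (Function('t')(A) = Mul(Rational(-1, 2), -4) = 2)
Function('L')(C) = Pow(Add(-4, C), Rational(1, 2))
Mul(Function('L')(Function('t')(R)), o) = Mul(Pow(Add(-4, 2), Rational(1, 2)), -61) = Mul(Pow(-2, Rational(1, 2)), -61) = Mul(Mul(I, Pow(2, Rational(1, 2))), -61) = Mul(-61, I, Pow(2, Rational(1, 2)))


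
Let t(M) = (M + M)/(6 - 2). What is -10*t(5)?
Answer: -25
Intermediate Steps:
t(M) = M/2 (t(M) = (2*M)/4 = (2*M)*(¼) = M/2)
-10*t(5) = -5*5 = -10*5/2 = -25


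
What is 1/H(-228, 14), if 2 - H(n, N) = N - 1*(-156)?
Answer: -1/168 ≈ -0.0059524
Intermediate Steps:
H(n, N) = -154 - N (H(n, N) = 2 - (N - 1*(-156)) = 2 - (N + 156) = 2 - (156 + N) = 2 + (-156 - N) = -154 - N)
1/H(-228, 14) = 1/(-154 - 1*14) = 1/(-154 - 14) = 1/(-168) = -1/168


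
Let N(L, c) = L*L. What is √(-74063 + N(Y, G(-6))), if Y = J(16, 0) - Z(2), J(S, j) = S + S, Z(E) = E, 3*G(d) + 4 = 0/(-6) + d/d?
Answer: I*√73163 ≈ 270.49*I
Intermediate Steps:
G(d) = -1 (G(d) = -4/3 + (0/(-6) + d/d)/3 = -4/3 + (0*(-⅙) + 1)/3 = -4/3 + (0 + 1)/3 = -4/3 + (⅓)*1 = -4/3 + ⅓ = -1)
J(S, j) = 2*S
Y = 30 (Y = 2*16 - 1*2 = 32 - 2 = 30)
N(L, c) = L²
√(-74063 + N(Y, G(-6))) = √(-74063 + 30²) = √(-74063 + 900) = √(-73163) = I*√73163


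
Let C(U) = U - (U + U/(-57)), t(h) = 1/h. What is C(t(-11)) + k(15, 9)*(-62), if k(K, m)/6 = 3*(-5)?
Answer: 3498659/627 ≈ 5580.0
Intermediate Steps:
k(K, m) = -90 (k(K, m) = 6*(3*(-5)) = 6*(-15) = -90)
C(U) = U/57 (C(U) = U - (U + U*(-1/57)) = U - (U - U/57) = U - 56*U/57 = U/57)
C(t(-11)) + k(15, 9)*(-62) = (1/57)/(-11) - 90*(-62) = (1/57)*(-1/11) + 5580 = -1/627 + 5580 = 3498659/627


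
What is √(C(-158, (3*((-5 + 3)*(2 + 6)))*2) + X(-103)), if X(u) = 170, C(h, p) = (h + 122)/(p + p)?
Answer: √2723/4 ≈ 13.046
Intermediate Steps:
C(h, p) = (122 + h)/(2*p) (C(h, p) = (122 + h)/((2*p)) = (122 + h)*(1/(2*p)) = (122 + h)/(2*p))
√(C(-158, (3*((-5 + 3)*(2 + 6)))*2) + X(-103)) = √((122 - 158)/(2*(((3*((-5 + 3)*(2 + 6)))*2))) + 170) = √((½)*(-36)/((3*(-2*8))*2) + 170) = √((½)*(-36)/((3*(-16))*2) + 170) = √((½)*(-36)/(-48*2) + 170) = √((½)*(-36)/(-96) + 170) = √((½)*(-1/96)*(-36) + 170) = √(3/16 + 170) = √(2723/16) = √2723/4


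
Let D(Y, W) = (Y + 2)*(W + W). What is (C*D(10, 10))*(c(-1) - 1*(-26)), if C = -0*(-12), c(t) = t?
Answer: 0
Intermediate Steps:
D(Y, W) = 2*W*(2 + Y) (D(Y, W) = (2 + Y)*(2*W) = 2*W*(2 + Y))
C = 0 (C = -1*0 = 0)
(C*D(10, 10))*(c(-1) - 1*(-26)) = (0*(2*10*(2 + 10)))*(-1 - 1*(-26)) = (0*(2*10*12))*(-1 + 26) = (0*240)*25 = 0*25 = 0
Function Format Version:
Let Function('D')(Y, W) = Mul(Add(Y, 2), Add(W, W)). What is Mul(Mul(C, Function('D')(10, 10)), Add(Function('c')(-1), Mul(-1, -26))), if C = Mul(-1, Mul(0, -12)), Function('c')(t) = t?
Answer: 0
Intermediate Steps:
Function('D')(Y, W) = Mul(2, W, Add(2, Y)) (Function('D')(Y, W) = Mul(Add(2, Y), Mul(2, W)) = Mul(2, W, Add(2, Y)))
C = 0 (C = Mul(-1, 0) = 0)
Mul(Mul(C, Function('D')(10, 10)), Add(Function('c')(-1), Mul(-1, -26))) = Mul(Mul(0, Mul(2, 10, Add(2, 10))), Add(-1, Mul(-1, -26))) = Mul(Mul(0, Mul(2, 10, 12)), Add(-1, 26)) = Mul(Mul(0, 240), 25) = Mul(0, 25) = 0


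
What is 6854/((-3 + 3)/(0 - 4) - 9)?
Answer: -6854/9 ≈ -761.56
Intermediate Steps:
6854/((-3 + 3)/(0 - 4) - 9) = 6854/(0/(-4) - 9) = 6854/(0*(-1/4) - 9) = 6854/(0 - 9) = 6854/(-9) = -1/9*6854 = -6854/9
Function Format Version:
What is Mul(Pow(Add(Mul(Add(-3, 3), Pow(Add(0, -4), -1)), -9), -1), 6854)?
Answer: Rational(-6854, 9) ≈ -761.56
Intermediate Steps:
Mul(Pow(Add(Mul(Add(-3, 3), Pow(Add(0, -4), -1)), -9), -1), 6854) = Mul(Pow(Add(Mul(0, Pow(-4, -1)), -9), -1), 6854) = Mul(Pow(Add(Mul(0, Rational(-1, 4)), -9), -1), 6854) = Mul(Pow(Add(0, -9), -1), 6854) = Mul(Pow(-9, -1), 6854) = Mul(Rational(-1, 9), 6854) = Rational(-6854, 9)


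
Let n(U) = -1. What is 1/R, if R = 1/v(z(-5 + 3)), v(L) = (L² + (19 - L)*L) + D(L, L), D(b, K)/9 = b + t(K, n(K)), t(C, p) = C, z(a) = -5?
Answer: -185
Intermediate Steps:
D(b, K) = 9*K + 9*b (D(b, K) = 9*(b + K) = 9*(K + b) = 9*K + 9*b)
v(L) = L² + 18*L + L*(19 - L) (v(L) = (L² + (19 - L)*L) + (9*L + 9*L) = (L² + L*(19 - L)) + 18*L = L² + 18*L + L*(19 - L))
R = -1/185 (R = 1/(37*(-5)) = 1/(-185) = -1/185 ≈ -0.0054054)
1/R = 1/(-1/185) = -185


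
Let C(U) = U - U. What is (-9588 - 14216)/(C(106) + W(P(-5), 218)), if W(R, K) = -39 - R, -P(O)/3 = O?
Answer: 11902/27 ≈ 440.81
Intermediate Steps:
P(O) = -3*O
C(U) = 0
(-9588 - 14216)/(C(106) + W(P(-5), 218)) = (-9588 - 14216)/(0 + (-39 - (-3)*(-5))) = -23804/(0 + (-39 - 1*15)) = -23804/(0 + (-39 - 15)) = -23804/(0 - 54) = -23804/(-54) = -23804*(-1/54) = 11902/27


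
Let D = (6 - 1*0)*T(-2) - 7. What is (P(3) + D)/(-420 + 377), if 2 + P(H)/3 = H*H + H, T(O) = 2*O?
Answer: 1/43 ≈ 0.023256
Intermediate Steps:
D = -31 (D = (6 - 1*0)*(2*(-2)) - 7 = (6 + 0)*(-4) - 7 = 6*(-4) - 7 = -24 - 7 = -31)
P(H) = -6 + 3*H + 3*H**2 (P(H) = -6 + 3*(H*H + H) = -6 + 3*(H**2 + H) = -6 + 3*(H + H**2) = -6 + (3*H + 3*H**2) = -6 + 3*H + 3*H**2)
(P(3) + D)/(-420 + 377) = ((-6 + 3*3 + 3*3**2) - 31)/(-420 + 377) = ((-6 + 9 + 3*9) - 31)/(-43) = ((-6 + 9 + 27) - 31)*(-1/43) = (30 - 31)*(-1/43) = -1*(-1/43) = 1/43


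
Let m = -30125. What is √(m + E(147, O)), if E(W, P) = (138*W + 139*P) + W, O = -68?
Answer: 2*I*√4786 ≈ 138.36*I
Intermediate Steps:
E(W, P) = 139*P + 139*W
√(m + E(147, O)) = √(-30125 + (139*(-68) + 139*147)) = √(-30125 + (-9452 + 20433)) = √(-30125 + 10981) = √(-19144) = 2*I*√4786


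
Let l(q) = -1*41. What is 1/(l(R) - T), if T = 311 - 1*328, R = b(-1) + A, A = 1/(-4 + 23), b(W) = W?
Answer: -1/24 ≈ -0.041667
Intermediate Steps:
A = 1/19 ≈ 0.052632
R = -18/19 (R = -1 + 1/19 = -18/19 ≈ -0.94737)
T = -17 (T = 311 - 328 = -17)
l(q) = -41
1/(l(R) - T) = 1/(-41 - 1*(-17)) = 1/(-41 + 17) = 1/(-24) = -1/24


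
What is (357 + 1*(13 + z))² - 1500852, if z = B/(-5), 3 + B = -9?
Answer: -34054256/25 ≈ -1.3622e+6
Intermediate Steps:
B = -12 (B = -3 - 9 = -12)
z = 12/5 (z = -12/(-5) = -12*(-⅕) = 12/5 ≈ 2.4000)
(357 + 1*(13 + z))² - 1500852 = (357 + 1*(13 + 12/5))² - 1500852 = (357 + 1*(77/5))² - 1500852 = (357 + 77/5)² - 1500852 = (1862/5)² - 1500852 = 3467044/25 - 1500852 = -34054256/25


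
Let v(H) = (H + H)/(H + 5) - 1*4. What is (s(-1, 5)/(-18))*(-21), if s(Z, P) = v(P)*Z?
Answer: 7/2 ≈ 3.5000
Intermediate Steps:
v(H) = -4 + 2*H/(5 + H) (v(H) = (2*H)/(5 + H) - 4 = 2*H/(5 + H) - 4 = -4 + 2*H/(5 + H))
s(Z, P) = 2*Z*(-10 - P)/(5 + P) (s(Z, P) = (2*(-10 - P)/(5 + P))*Z = 2*Z*(-10 - P)/(5 + P))
(s(-1, 5)/(-18))*(-21) = (-2*(-1)*(10 + 5)/(5 + 5)/(-18))*(-21) = (-2*(-1)*15/10*(-1/18))*(-21) = (-2*(-1)*⅒*15*(-1/18))*(-21) = (3*(-1/18))*(-21) = -⅙*(-21) = 7/2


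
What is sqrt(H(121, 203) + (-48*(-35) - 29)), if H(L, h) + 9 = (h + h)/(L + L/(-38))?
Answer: 3*sqrt(30285166)/407 ≈ 40.564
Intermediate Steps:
H(L, h) = -9 + 76*h/(37*L) (H(L, h) = -9 + (h + h)/(L + L/(-38)) = -9 + (2*h)/(L + L*(-1/38)) = -9 + (2*h)/(L - L/38) = -9 + (2*h)/((37*L/38)) = -9 + (2*h)*(38/(37*L)) = -9 + 76*h/(37*L))
sqrt(H(121, 203) + (-48*(-35) - 29)) = sqrt((-9 + (76/37)*203/121) + (-48*(-35) - 29)) = sqrt((-9 + (76/37)*203*(1/121)) + (1680 - 29)) = sqrt((-9 + 15428/4477) + 1651) = sqrt(-24865/4477 + 1651) = sqrt(7366662/4477) = 3*sqrt(30285166)/407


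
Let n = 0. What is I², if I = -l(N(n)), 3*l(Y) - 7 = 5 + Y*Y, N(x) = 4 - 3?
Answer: 169/9 ≈ 18.778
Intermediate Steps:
N(x) = 1
l(Y) = 4 + Y²/3 (l(Y) = 7/3 + (5 + Y*Y)/3 = 7/3 + (5 + Y²)/3 = 7/3 + (5/3 + Y²/3) = 4 + Y²/3)
I = -13/3 (I = -(4 + (⅓)*1²) = -(4 + (⅓)*1) = -(4 + ⅓) = -1*13/3 = -13/3 ≈ -4.3333)
I² = (-13/3)² = 169/9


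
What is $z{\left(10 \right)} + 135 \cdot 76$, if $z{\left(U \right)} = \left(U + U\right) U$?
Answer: $10460$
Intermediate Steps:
$z{\left(U \right)} = 2 U^{2}$ ($z{\left(U \right)} = 2 U U = 2 U^{2}$)
$z{\left(10 \right)} + 135 \cdot 76 = 2 \cdot 10^{2} + 135 \cdot 76 = 2 \cdot 100 + 10260 = 200 + 10260 = 10460$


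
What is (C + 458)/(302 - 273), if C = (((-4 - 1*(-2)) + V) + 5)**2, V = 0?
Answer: 467/29 ≈ 16.103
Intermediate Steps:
C = 9 (C = (((-4 - 1*(-2)) + 0) + 5)**2 = (((-4 + 2) + 0) + 5)**2 = ((-2 + 0) + 5)**2 = (-2 + 5)**2 = 3**2 = 9)
(C + 458)/(302 - 273) = (9 + 458)/(302 - 273) = 467/29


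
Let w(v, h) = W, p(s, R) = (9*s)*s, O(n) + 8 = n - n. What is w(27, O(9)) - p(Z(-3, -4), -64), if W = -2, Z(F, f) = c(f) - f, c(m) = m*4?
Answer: -1298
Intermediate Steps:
c(m) = 4*m
O(n) = -8 (O(n) = -8 + (n - n) = -8 + 0 = -8)
Z(F, f) = 3*f (Z(F, f) = 4*f - f = 3*f)
p(s, R) = 9*s**2
w(v, h) = -2
w(27, O(9)) - p(Z(-3, -4), -64) = -2 - 9*(3*(-4))**2 = -2 - 9*(-12)**2 = -2 - 9*144 = -2 - 1*1296 = -2 - 1296 = -1298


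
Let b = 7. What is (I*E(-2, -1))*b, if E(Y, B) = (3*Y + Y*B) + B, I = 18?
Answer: -630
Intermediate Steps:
E(Y, B) = B + 3*Y + B*Y (E(Y, B) = (3*Y + B*Y) + B = B + 3*Y + B*Y)
(I*E(-2, -1))*b = (18*(-1 + 3*(-2) - 1*(-2)))*7 = (18*(-1 - 6 + 2))*7 = (18*(-5))*7 = -90*7 = -630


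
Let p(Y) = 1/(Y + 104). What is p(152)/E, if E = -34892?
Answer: -1/8932352 ≈ -1.1195e-7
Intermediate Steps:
p(Y) = 1/(104 + Y)
p(152)/E = 1/((104 + 152)*(-34892)) = -1/34892/256 = (1/256)*(-1/34892) = -1/8932352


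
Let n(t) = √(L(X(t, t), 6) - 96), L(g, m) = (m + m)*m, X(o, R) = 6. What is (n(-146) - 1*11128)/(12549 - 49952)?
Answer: 11128/37403 - 2*I*√6/37403 ≈ 0.29752 - 0.00013098*I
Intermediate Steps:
L(g, m) = 2*m² (L(g, m) = (2*m)*m = 2*m²)
n(t) = 2*I*√6 (n(t) = √(2*6² - 96) = √(2*36 - 96) = √(72 - 96) = √(-24) = 2*I*√6)
(n(-146) - 1*11128)/(12549 - 49952) = (2*I*√6 - 1*11128)/(12549 - 49952) = (2*I*√6 - 11128)/(-37403) = (-11128 + 2*I*√6)*(-1/37403) = 11128/37403 - 2*I*√6/37403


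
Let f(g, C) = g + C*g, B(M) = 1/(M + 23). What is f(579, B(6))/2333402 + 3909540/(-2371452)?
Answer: -11021338878170/6686373931309 ≈ -1.6483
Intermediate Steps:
B(M) = 1/(23 + M)
f(579, B(6))/2333402 + 3909540/(-2371452) = (579*(1 + 1/(23 + 6)))/2333402 + 3909540/(-2371452) = (579*(1 + 1/29))*(1/2333402) + 3909540*(-1/2371452) = (579*(1 + 1/29))*(1/2333402) - 325795/197621 = (579*(30/29))*(1/2333402) - 325795/197621 = (17370/29)*(1/2333402) - 325795/197621 = 8685/33834329 - 325795/197621 = -11021338878170/6686373931309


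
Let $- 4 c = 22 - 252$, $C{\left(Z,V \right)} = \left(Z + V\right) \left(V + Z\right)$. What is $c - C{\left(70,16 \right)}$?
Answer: $- \frac{14677}{2} \approx -7338.5$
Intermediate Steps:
$C{\left(Z,V \right)} = \left(V + Z\right)^{2}$ ($C{\left(Z,V \right)} = \left(V + Z\right) \left(V + Z\right) = \left(V + Z\right)^{2}$)
$c = \frac{115}{2}$ ($c = - \frac{22 - 252}{4} = \left(- \frac{1}{4}\right) \left(-230\right) = \frac{115}{2} \approx 57.5$)
$c - C{\left(70,16 \right)} = \frac{115}{2} - \left(16 + 70\right)^{2} = \frac{115}{2} - 86^{2} = \frac{115}{2} - 7396 = - \frac{14677}{2}$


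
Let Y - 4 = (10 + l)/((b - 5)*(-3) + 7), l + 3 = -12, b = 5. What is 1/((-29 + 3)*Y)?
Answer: -7/598 ≈ -0.011706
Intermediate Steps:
l = -15 (l = -3 - 12 = -15)
Y = 23/7 (Y = 4 + (10 - 15)/((5 - 5)*(-3) + 7) = 4 - 5/(0*(-3) + 7) = 4 - 5/(0 + 7) = 4 - 5/7 = 23/7 ≈ 3.2857)
1/((-29 + 3)*Y) = 1/((-29 + 3)*(23/7)) = 1/(-26*23/7) = 1/(-598/7) = -7/598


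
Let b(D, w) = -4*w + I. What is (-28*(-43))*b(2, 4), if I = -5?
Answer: -25284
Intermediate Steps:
b(D, w) = -5 - 4*w (b(D, w) = -4*w - 5 = -5 - 4*w)
(-28*(-43))*b(2, 4) = (-28*(-43))*(-5 - 4*4) = 1204*(-5 - 16) = 1204*(-21) = -25284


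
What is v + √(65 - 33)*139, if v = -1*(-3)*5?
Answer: 15 + 556*√2 ≈ 801.30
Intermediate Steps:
v = 15 (v = 3*5 = 15)
v + √(65 - 33)*139 = 15 + √(65 - 33)*139 = 15 + √32*139 = 15 + (4*√2)*139 = 15 + 556*√2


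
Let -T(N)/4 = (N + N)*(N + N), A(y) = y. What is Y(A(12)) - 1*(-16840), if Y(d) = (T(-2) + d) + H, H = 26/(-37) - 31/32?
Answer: 19875013/1184 ≈ 16786.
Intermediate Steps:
H = -1979/1184 (H = 26*(-1/37) - 31*1/32 = -26/37 - 31/32 = -1979/1184 ≈ -1.6715)
T(N) = -16*N² (T(N) = -4*(N + N)*(N + N) = -4*2*N*2*N = -16*N²)
Y(d) = -77755/1184 + d (Y(d) = (-16*(-2)² + d) - 1979/1184 = (-16*4 + d) - 1979/1184 = (-64 + d) - 1979/1184 = -77755/1184 + d)
Y(A(12)) - 1*(-16840) = (-77755/1184 + 12) - 1*(-16840) = -63547/1184 + 16840 = 19875013/1184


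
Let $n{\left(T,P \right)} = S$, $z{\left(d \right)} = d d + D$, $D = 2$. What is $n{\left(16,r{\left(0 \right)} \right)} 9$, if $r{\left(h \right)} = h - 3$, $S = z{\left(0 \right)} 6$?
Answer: $108$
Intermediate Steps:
$z{\left(d \right)} = 2 + d^{2}$ ($z{\left(d \right)} = d d + 2 = d^{2} + 2 = 2 + d^{2}$)
$S = 12$ ($S = \left(2 + 0^{2}\right) 6 = \left(2 + 0\right) 6 = 2 \cdot 6 = 12$)
$r{\left(h \right)} = -3 + h$
$n{\left(T,P \right)} = 12$
$n{\left(16,r{\left(0 \right)} \right)} 9 = 12 \cdot 9 = 108$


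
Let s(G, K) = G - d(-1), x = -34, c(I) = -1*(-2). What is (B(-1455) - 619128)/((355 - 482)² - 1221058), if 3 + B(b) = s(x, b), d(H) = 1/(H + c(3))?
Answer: 619166/1204929 ≈ 0.51386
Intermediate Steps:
c(I) = 2
d(H) = 1/(2 + H) (d(H) = 1/(H + 2) = 1/(2 + H))
s(G, K) = -1 + G (s(G, K) = G - 1/(2 - 1) = G - 1/1 = G - 1*1 = G - 1 = -1 + G)
B(b) = -38 (B(b) = -3 + (-1 - 34) = -3 - 35 = -38)
(B(-1455) - 619128)/((355 - 482)² - 1221058) = (-38 - 619128)/((355 - 482)² - 1221058) = -619166/((-127)² - 1221058) = -619166/(16129 - 1221058) = -619166/(-1204929) = -619166*(-1/1204929) = 619166/1204929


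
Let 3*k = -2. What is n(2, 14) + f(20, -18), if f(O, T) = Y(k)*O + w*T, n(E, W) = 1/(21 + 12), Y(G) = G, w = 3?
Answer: -2221/33 ≈ -67.303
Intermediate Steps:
k = -⅔ (k = (⅓)*(-2) = -⅔ ≈ -0.66667)
n(E, W) = 1/33
f(O, T) = 3*T - 2*O/3 (f(O, T) = -2*O/3 + 3*T = 3*T - 2*O/3)
n(2, 14) + f(20, -18) = 1/33 + (3*(-18) - ⅔*20) = 1/33 + (-54 - 40/3) = 1/33 - 202/3 = -2221/33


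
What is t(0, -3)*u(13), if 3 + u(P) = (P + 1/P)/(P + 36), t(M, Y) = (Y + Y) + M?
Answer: 10446/637 ≈ 16.399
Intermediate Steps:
t(M, Y) = M + 2*Y (t(M, Y) = 2*Y + M = M + 2*Y)
u(P) = -3 + (P + 1/P)/(36 + P) (u(P) = -3 + (P + 1/P)/(P + 36) = -3 + (P + 1/P)/(36 + P))
t(0, -3)*u(13) = (0 + 2*(-3))*((1 - 108*13 - 2*13**2)/(13*(36 + 13))) = (0 - 6)*((1/13)*(1 - 1404 - 2*169)/49) = -6*(1 - 1404 - 338)/(13*49) = -6*(-1741)/(13*49) = -6*(-1741/637) = 10446/637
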